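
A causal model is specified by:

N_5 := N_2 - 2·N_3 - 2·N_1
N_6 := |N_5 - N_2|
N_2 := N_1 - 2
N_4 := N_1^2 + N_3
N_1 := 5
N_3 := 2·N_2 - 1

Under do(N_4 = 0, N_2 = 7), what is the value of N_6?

36

The joint intervention fixes N_4 = 0, N_2 = 7, removing each variable's own equation.
N_3 = 2·N_2 - 1  [with N_2=7]  = 13
N_5 = N_2 - 2·N_3 - 2·N_1  [with N_2=7, N_3=13, N_1=5]  = -29
N_6 = |N_5 - N_2|  [with N_5=-29, N_2=7]  = 36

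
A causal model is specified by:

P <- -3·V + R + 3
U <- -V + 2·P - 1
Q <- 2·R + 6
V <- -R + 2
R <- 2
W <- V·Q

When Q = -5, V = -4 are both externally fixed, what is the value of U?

37

Setting Q = -5, V = -4 by intervention discards those variables' equations.
P = -3·V + R + 3  [with V=-4, R=2]  = 17
U = -V + 2·P - 1  [with V=-4, P=17]  = 37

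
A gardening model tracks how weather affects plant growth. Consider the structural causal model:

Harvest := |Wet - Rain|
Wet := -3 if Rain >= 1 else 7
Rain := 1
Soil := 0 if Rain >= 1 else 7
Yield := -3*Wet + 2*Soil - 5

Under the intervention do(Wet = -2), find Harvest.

do(Wet=-2) replaces the equation Wet := -3 if Rain >= 1 else 7 with the constant Wet = -2.
Harvest = |Wet - Rain|  [with Wet=-2, Rain=1]  = 3

3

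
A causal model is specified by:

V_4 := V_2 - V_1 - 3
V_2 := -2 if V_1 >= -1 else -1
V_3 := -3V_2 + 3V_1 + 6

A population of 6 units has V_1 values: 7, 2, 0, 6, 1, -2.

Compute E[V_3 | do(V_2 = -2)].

Under do(V_2=-2), V_2's equation is replaced by V_2=-2 for every unit. Per-unit V_3: 33, 18, 12, 30, 15, 6. Mean = 19.

19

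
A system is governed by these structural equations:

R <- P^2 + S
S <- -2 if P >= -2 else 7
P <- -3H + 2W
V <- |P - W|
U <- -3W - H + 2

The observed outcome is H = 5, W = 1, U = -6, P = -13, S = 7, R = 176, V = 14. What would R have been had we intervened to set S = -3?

166

The intervention breaks the incoming arrows to S: S <- -2 if P >= -2 else 7 no longer applies, and S = -3.
P = -3H + 2W  [with H=5, W=1]  = -13
R = P^2 + S  [with P=-13, S=-3]  = 166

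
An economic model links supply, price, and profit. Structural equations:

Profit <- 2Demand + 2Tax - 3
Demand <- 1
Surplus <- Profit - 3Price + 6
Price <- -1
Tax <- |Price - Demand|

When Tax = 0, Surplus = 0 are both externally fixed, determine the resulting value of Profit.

-1

The joint intervention fixes Tax = 0, Surplus = 0, removing each variable's own equation.
Profit = 2Demand + 2Tax - 3  [with Demand=1, Tax=0]  = -1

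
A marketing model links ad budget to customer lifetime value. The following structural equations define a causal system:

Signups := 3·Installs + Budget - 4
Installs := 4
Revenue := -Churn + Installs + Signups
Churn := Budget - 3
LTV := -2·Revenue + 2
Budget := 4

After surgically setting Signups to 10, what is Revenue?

do(Signups=10) replaces the equation Signups := 3·Installs + Budget - 4 with the constant Signups = 10.
Churn = Budget - 3  [with Budget=4]  = 1
Revenue = -Churn + Installs + Signups  [with Churn=1, Installs=4, Signups=10]  = 13

13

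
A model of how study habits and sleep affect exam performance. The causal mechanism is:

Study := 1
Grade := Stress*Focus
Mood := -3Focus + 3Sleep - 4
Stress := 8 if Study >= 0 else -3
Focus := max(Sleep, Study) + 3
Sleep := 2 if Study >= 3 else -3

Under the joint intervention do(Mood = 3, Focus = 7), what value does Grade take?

56

Setting Mood = 3, Focus = 7 by intervention discards those variables' equations.
Stress = 8 if Study >= 0 else -3  [with Study=1]  = 8
Grade = Stress*Focus  [with Stress=8, Focus=7]  = 56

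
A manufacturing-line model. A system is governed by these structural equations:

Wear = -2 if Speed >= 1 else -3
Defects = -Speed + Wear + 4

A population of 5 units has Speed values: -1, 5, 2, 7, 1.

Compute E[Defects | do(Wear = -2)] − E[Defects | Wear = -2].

Under do(Wear=-2), Wear's equation is replaced by Wear=-2 for every unit. Per-unit Defects: 3, -3, 0, -5, 1. Mean = -0.8.
Observing Wear=-2 restricts to units where Wear's equation naturally yields -2: Speed ∈ {5, 2, 7, 1}. In that subpopulation Defects = -3, 0, -5, 1, mean -1.75.
Difference = -0.8 − (-1.75) = 0.95.

0.95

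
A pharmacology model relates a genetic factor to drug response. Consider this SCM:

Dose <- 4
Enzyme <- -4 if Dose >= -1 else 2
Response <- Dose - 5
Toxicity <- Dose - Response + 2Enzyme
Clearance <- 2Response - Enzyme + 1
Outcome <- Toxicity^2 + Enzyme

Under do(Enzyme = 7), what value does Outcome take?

368

Under do(Enzyme=7), the mechanism Enzyme <- -4 if Dose >= -1 else 2 is discarded; Enzyme is fixed at 7.
Response = Dose - 5  [with Dose=4]  = -1
Toxicity = Dose - Response + 2Enzyme  [with Dose=4, Response=-1, Enzyme=7]  = 19
Outcome = Toxicity^2 + Enzyme  [with Toxicity=19, Enzyme=7]  = 368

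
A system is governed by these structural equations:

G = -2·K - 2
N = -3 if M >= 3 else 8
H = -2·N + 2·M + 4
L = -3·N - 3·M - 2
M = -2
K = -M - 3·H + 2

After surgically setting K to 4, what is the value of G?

Under do(K=4), the mechanism K = -M - 3·H + 2 is discarded; K is fixed at 4.
G = -2·K - 2  [with K=4]  = -10

-10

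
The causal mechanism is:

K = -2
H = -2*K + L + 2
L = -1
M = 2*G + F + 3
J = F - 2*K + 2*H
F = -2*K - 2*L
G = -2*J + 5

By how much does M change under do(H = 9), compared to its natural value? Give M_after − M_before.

The intervention breaks the incoming arrows to H: H = -2*K + L + 2 no longer applies, and H = 9.
F = -2*K - 2*L  [with K=-2, L=-1]  = 6
J = F - 2*K + 2*H  [with F=6, K=-2, H=9]  = 28
G = -2*J + 5  [with J=28]  = -51
M = 2*G + F + 3  [with G=-51, F=6]  = -93
Without intervention: F = -2*K - 2*L  [with K=-2, L=-1]  = 6; H = -2*K + L + 2  [with K=-2, L=-1]  = 5; J = F - 2*K + 2*H  [with F=6, K=-2, H=5]  = 20; G = -2*J + 5  [with J=20]  = -35; M = 2*G + F + 3  [with G=-35, F=6]  = -61.
Change = -93 − (-61) = -32.

-32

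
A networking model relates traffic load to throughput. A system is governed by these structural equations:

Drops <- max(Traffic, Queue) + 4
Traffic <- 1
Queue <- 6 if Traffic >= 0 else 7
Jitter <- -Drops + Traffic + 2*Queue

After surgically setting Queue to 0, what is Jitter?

-4

Under do(Queue=0), the mechanism Queue <- 6 if Traffic >= 0 else 7 is discarded; Queue is fixed at 0.
Drops = max(Traffic, Queue) + 4  [with Traffic=1, Queue=0]  = 5
Jitter = -Drops + Traffic + 2*Queue  [with Drops=5, Traffic=1, Queue=0]  = -4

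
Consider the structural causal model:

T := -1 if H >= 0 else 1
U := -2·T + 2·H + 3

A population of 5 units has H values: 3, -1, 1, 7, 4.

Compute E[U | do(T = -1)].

10.6

Under do(T=-1), T's equation is replaced by T=-1 for every unit. Per-unit U: 11, 3, 7, 19, 13. Mean = 10.6.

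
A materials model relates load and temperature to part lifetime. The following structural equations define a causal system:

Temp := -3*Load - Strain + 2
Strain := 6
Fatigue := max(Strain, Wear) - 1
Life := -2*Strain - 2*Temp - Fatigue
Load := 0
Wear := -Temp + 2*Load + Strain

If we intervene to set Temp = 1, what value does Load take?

0

Under do(Temp=1), the mechanism Temp := -3*Load - Strain + 2 is discarded; Temp is fixed at 1.
Load is not downstream of the intervention, so its value is determined by the original equations.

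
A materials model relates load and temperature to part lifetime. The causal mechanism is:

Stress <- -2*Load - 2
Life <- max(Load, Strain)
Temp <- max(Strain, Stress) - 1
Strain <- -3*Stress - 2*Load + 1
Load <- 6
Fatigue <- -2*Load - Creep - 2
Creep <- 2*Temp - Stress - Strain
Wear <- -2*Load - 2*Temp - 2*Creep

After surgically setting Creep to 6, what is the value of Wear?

The intervention breaks the incoming arrows to Creep: Creep <- 2*Temp - Stress - Strain no longer applies, and Creep = 6.
Stress = -2*Load - 2  [with Load=6]  = -14
Strain = -3*Stress - 2*Load + 1  [with Stress=-14, Load=6]  = 31
Temp = max(Strain, Stress) - 1  [with Strain=31, Stress=-14]  = 30
Wear = -2*Load - 2*Temp - 2*Creep  [with Load=6, Temp=30, Creep=6]  = -84

-84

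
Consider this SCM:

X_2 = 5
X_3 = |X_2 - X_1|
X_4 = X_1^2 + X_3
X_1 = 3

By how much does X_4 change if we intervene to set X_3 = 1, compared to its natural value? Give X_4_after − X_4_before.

The intervention breaks the incoming arrows to X_3: X_3 = |X_2 - X_1| no longer applies, and X_3 = 1.
X_4 = X_1^2 + X_3  [with X_1=3, X_3=1]  = 10
Without intervention: X_3 = |X_2 - X_1|  [with X_2=5, X_1=3]  = 2; X_4 = X_1^2 + X_3  [with X_1=3, X_3=2]  = 11.
Change = 10 − 11 = -1.

-1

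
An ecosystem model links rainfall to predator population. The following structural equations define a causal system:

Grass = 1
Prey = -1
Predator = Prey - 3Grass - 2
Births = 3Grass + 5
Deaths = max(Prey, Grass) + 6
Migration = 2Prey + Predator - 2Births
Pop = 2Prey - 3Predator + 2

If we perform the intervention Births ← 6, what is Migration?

Under do(Births=6), the mechanism Births = 3Grass + 5 is discarded; Births is fixed at 6.
Predator = Prey - 3Grass - 2  [with Prey=-1, Grass=1]  = -6
Migration = 2Prey + Predator - 2Births  [with Prey=-1, Predator=-6, Births=6]  = -20

-20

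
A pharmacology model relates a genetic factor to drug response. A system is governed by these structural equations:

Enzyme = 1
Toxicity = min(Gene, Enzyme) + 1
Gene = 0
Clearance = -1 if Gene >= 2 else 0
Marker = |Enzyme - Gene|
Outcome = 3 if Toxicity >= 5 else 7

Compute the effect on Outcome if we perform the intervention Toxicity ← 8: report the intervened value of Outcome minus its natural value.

-4

Under do(Toxicity=8), the mechanism Toxicity = min(Gene, Enzyme) + 1 is discarded; Toxicity is fixed at 8.
Outcome = 3 if Toxicity >= 5 else 7  [with Toxicity=8]  = 3
Without intervention: Toxicity = min(Gene, Enzyme) + 1  [with Gene=0, Enzyme=1]  = 1; Outcome = 3 if Toxicity >= 5 else 7  [with Toxicity=1]  = 7.
Change = 3 − 7 = -4.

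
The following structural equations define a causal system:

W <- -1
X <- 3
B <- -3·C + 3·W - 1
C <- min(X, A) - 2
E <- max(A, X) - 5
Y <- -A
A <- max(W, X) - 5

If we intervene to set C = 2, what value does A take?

-2

Under do(C=2), the mechanism C <- min(X, A) - 2 is discarded; C is fixed at 2.
Since A is not a descendant of the intervened variable, it is unaffected.
A = max(W, X) - 5  [with W=-1, X=3]  = -2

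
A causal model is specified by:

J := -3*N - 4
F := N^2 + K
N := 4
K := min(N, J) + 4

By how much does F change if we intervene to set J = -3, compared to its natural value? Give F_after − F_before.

Under do(J=-3), the mechanism J := -3*N - 4 is discarded; J is fixed at -3.
K = min(N, J) + 4  [with N=4, J=-3]  = 1
F = N^2 + K  [with N=4, K=1]  = 17
Without intervention: J = -3*N - 4  [with N=4]  = -16; K = min(N, J) + 4  [with N=4, J=-16]  = -12; F = N^2 + K  [with N=4, K=-12]  = 4.
Change = 17 − 4 = 13.

13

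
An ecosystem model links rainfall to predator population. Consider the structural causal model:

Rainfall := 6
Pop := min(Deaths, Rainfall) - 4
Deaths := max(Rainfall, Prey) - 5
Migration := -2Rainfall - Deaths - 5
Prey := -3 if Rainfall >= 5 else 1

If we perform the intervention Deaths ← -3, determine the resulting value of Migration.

The intervention breaks the incoming arrows to Deaths: Deaths := max(Rainfall, Prey) - 5 no longer applies, and Deaths = -3.
Migration = -2Rainfall - Deaths - 5  [with Rainfall=6, Deaths=-3]  = -14

-14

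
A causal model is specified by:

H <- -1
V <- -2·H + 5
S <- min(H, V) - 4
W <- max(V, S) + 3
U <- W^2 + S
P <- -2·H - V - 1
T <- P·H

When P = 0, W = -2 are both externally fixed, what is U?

Setting P = 0, W = -2 by intervention discards those variables' equations.
V = -2·H + 5  [with H=-1]  = 7
S = min(H, V) - 4  [with H=-1, V=7]  = -5
U = W^2 + S  [with W=-2, S=-5]  = -1

-1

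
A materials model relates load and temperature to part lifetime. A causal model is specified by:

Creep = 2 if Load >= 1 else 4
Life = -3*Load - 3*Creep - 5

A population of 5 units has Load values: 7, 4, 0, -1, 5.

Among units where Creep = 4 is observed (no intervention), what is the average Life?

-15.5

Observing Creep=4 restricts to units where Creep's equation naturally yields 4: Load ∈ {0, -1}. In that subpopulation Life = -17, -14, mean -15.5.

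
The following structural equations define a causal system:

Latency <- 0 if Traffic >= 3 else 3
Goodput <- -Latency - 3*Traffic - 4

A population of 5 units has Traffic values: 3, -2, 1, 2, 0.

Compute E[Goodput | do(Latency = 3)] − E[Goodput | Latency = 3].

do(Latency=3) breaks Latency's dependence on Traffic. With Latency=3 fixed, Goodput across the units is -16, -1, -10, -13, -7, mean -9.4.
Observing Latency=3 restricts to units where Latency's equation naturally yields 3: Traffic ∈ {-2, 1, 2, 0}. In that subpopulation Goodput = -1, -10, -13, -7, mean -7.75.
Difference = -9.4 − (-7.75) = -1.65.

-1.65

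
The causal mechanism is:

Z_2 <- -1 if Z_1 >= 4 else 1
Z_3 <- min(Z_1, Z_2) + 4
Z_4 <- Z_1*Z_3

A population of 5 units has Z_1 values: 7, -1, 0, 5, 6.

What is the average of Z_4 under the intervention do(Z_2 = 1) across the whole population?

The intervention sets Z_2=1 in all 5 units regardless of Z_1. Recomputing Z_4 per unit gives 35, -3, 0, 25, 30; average 17.4.

17.4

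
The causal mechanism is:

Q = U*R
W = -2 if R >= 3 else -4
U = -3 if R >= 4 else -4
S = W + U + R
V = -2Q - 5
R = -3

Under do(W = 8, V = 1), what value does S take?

1

Setting W = 8, V = 1 by intervention discards those variables' equations.
U = -3 if R >= 4 else -4  [with R=-3]  = -4
S = W + U + R  [with W=8, U=-4, R=-3]  = 1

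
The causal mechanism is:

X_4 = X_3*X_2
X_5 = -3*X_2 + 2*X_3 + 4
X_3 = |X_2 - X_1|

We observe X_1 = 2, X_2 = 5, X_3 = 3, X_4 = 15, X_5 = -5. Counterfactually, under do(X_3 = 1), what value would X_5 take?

do(X_3=1) replaces the equation X_3 = |X_2 - X_1| with the constant X_3 = 1.
X_5 = -3*X_2 + 2*X_3 + 4  [with X_2=5, X_3=1]  = -9

-9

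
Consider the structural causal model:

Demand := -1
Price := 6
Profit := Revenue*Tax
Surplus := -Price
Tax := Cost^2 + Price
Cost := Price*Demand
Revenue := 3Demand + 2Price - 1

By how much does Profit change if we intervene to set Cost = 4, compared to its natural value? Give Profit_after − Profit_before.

-160

The intervention breaks the incoming arrows to Cost: Cost := Price*Demand no longer applies, and Cost = 4.
Revenue = 3Demand + 2Price - 1  [with Demand=-1, Price=6]  = 8
Tax = Cost^2 + Price  [with Cost=4, Price=6]  = 22
Profit = Revenue*Tax  [with Revenue=8, Tax=22]  = 176
Without intervention: Cost = Price*Demand  [with Price=6, Demand=-1]  = -6; Revenue = 3Demand + 2Price - 1  [with Demand=-1, Price=6]  = 8; Tax = Cost^2 + Price  [with Cost=-6, Price=6]  = 42; Profit = Revenue*Tax  [with Revenue=8, Tax=42]  = 336.
Change = 176 − 336 = -160.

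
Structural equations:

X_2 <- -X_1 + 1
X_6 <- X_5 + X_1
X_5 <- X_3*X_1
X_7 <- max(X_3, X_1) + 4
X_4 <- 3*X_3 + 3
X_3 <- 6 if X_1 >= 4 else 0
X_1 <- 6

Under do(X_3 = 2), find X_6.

The intervention breaks the incoming arrows to X_3: X_3 <- 6 if X_1 >= 4 else 0 no longer applies, and X_3 = 2.
X_5 = X_3*X_1  [with X_3=2, X_1=6]  = 12
X_6 = X_5 + X_1  [with X_5=12, X_1=6]  = 18

18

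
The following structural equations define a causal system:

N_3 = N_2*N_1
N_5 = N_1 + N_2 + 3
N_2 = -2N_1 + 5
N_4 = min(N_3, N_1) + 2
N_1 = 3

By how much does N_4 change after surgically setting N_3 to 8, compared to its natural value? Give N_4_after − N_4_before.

6

The intervention breaks the incoming arrows to N_3: N_3 = N_2*N_1 no longer applies, and N_3 = 8.
N_4 = min(N_3, N_1) + 2  [with N_3=8, N_1=3]  = 5
Without intervention: N_2 = -2N_1 + 5  [with N_1=3]  = -1; N_3 = N_2*N_1  [with N_2=-1, N_1=3]  = -3; N_4 = min(N_3, N_1) + 2  [with N_3=-3, N_1=3]  = -1.
Change = 5 − (-1) = 6.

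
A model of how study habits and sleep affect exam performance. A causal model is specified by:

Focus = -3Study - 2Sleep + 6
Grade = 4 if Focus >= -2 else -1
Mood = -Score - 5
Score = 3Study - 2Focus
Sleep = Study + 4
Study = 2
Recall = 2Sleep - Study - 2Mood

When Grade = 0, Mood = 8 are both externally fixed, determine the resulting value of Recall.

-6

Setting Grade = 0, Mood = 8 by intervention discards those variables' equations.
Sleep = Study + 4  [with Study=2]  = 6
Recall = 2Sleep - Study - 2Mood  [with Sleep=6, Study=2, Mood=8]  = -6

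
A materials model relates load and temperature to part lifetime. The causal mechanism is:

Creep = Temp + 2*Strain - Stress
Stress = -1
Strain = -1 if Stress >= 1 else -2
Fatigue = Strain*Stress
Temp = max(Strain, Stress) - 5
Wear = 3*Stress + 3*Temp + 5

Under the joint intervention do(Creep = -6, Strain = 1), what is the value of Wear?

-10

The joint intervention fixes Creep = -6, Strain = 1, removing each variable's own equation.
Temp = max(Strain, Stress) - 5  [with Strain=1, Stress=-1]  = -4
Wear = 3*Stress + 3*Temp + 5  [with Stress=-1, Temp=-4]  = -10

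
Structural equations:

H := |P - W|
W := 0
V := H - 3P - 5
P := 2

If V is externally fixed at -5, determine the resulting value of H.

Under do(V=-5), the mechanism V := H - 3P - 5 is discarded; V is fixed at -5.
Since H is not a descendant of the intervened variable, it is unaffected.
H = |P - W|  [with P=2, W=0]  = 2

2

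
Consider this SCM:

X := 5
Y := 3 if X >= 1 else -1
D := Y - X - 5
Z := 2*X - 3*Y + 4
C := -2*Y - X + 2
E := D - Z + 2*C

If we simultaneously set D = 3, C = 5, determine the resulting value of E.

8

Setting D = 3, C = 5 by intervention discards those variables' equations.
Y = 3 if X >= 1 else -1  [with X=5]  = 3
Z = 2*X - 3*Y + 4  [with X=5, Y=3]  = 5
E = D - Z + 2*C  [with D=3, Z=5, C=5]  = 8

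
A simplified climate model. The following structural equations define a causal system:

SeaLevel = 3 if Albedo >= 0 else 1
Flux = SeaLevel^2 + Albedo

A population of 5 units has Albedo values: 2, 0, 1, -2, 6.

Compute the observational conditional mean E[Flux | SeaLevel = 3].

E[Flux|SeaLevel=3] averages over only the 4 units with SeaLevel=3 (Albedo = 2, 0, 1, 6): Flux = 11, 9, 10, 15, mean 11.25.

11.25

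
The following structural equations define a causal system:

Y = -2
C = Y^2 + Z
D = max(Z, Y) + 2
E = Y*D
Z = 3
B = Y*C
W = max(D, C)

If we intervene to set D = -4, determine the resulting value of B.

-14

The intervention breaks the incoming arrows to D: D = max(Z, Y) + 2 no longer applies, and D = -4.
B is not downstream of the intervention, so its value is determined by the original equations.
C = Y^2 + Z  [with Y=-2, Z=3]  = 7
B = Y*C  [with Y=-2, C=7]  = -14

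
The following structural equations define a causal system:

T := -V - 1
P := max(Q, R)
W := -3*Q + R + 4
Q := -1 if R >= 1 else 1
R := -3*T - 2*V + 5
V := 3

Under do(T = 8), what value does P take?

do(T=8) replaces the equation T := -V - 1 with the constant T = 8.
R = -3*T - 2*V + 5  [with T=8, V=3]  = -25
Q = -1 if R >= 1 else 1  [with R=-25]  = 1
P = max(Q, R)  [with Q=1, R=-25]  = 1

1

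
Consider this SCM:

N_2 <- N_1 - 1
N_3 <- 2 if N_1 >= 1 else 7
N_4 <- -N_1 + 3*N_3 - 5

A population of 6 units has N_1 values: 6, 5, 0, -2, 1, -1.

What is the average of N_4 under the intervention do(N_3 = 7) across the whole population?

14.5

do(N_3=7) breaks N_3's dependence on N_1. With N_3=7 fixed, N_4 across the units is 10, 11, 16, 18, 15, 17, mean 14.5.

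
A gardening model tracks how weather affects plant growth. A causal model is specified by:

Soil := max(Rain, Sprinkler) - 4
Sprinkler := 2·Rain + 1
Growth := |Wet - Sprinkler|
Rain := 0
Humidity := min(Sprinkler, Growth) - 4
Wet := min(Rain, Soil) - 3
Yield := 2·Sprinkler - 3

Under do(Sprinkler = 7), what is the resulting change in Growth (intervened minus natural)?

3

do(Sprinkler=7) replaces the equation Sprinkler := 2·Rain + 1 with the constant Sprinkler = 7.
Soil = max(Rain, Sprinkler) - 4  [with Rain=0, Sprinkler=7]  = 3
Wet = min(Rain, Soil) - 3  [with Rain=0, Soil=3]  = -3
Growth = |Wet - Sprinkler|  [with Wet=-3, Sprinkler=7]  = 10
Without intervention: Sprinkler = 2·Rain + 1  [with Rain=0]  = 1; Soil = max(Rain, Sprinkler) - 4  [with Rain=0, Sprinkler=1]  = -3; Wet = min(Rain, Soil) - 3  [with Rain=0, Soil=-3]  = -6; Growth = |Wet - Sprinkler|  [with Wet=-6, Sprinkler=1]  = 7.
Change = 10 − 7 = 3.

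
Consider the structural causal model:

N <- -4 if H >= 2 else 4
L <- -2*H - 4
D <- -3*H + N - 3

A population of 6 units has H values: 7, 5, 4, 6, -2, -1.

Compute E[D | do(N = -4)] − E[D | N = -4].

Every unit gets N=-4 under the intervention. D values become -28, -22, -19, -25, -1, -4; E[D|do(N=-4)] = -16.5.
Observing N=-4 restricts to units where N's equation naturally yields -4: H ∈ {7, 5, 4, 6}. In that subpopulation D = -28, -22, -19, -25, mean -23.5.
Difference = -16.5 − (-23.5) = 7.

7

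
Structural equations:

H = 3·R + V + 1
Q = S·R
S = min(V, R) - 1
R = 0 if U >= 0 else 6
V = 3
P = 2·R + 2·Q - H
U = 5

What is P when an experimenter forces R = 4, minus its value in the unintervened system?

12

The intervention breaks the incoming arrows to R: R = 0 if U >= 0 else 6 no longer applies, and R = 4.
H = 3·R + V + 1  [with R=4, V=3]  = 16
S = min(V, R) - 1  [with V=3, R=4]  = 2
Q = S·R  [with S=2, R=4]  = 8
P = 2·R + 2·Q - H  [with R=4, Q=8, H=16]  = 8
Without intervention: R = 0 if U >= 0 else 6  [with U=5]  = 0; H = 3·R + V + 1  [with R=0, V=3]  = 4; S = min(V, R) - 1  [with V=3, R=0]  = -1; Q = S·R  [with S=-1, R=0]  = 0; P = 2·R + 2·Q - H  [with R=0, Q=0, H=4]  = -4.
Change = 8 − (-4) = 12.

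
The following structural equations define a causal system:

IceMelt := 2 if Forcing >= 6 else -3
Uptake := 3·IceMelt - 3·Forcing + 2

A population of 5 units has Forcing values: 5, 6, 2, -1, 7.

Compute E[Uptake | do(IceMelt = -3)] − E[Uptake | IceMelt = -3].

The intervention sets IceMelt=-3 in all 5 units regardless of Forcing. Recomputing Uptake per unit gives -22, -25, -13, -4, -28; average -18.4.
E[Uptake|IceMelt=-3] averages over only the 3 units with IceMelt=-3 (Forcing = 5, 2, -1): Uptake = -22, -13, -4, mean -13.
Difference = -18.4 − (-13) = -5.4.

-5.4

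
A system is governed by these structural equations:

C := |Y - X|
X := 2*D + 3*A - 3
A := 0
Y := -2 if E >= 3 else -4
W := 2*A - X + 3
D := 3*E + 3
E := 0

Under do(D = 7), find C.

15

The intervention breaks the incoming arrows to D: D := 3*E + 3 no longer applies, and D = 7.
X = 2*D + 3*A - 3  [with D=7, A=0]  = 11
Y = -2 if E >= 3 else -4  [with E=0]  = -4
C = |Y - X|  [with Y=-4, X=11]  = 15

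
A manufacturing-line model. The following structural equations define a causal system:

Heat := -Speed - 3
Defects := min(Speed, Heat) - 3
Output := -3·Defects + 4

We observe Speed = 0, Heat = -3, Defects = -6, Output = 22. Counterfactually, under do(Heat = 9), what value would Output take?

13

Under do(Heat=9), the mechanism Heat := -Speed - 3 is discarded; Heat is fixed at 9.
Defects = min(Speed, Heat) - 3  [with Speed=0, Heat=9]  = -3
Output = -3·Defects + 4  [with Defects=-3]  = 13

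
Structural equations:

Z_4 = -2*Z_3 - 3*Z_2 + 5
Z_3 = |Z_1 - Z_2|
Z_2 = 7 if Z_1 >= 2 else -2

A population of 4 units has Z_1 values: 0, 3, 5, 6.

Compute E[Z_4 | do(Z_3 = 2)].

do(Z_3=2) breaks Z_3's dependence on Z_1. With Z_3=2 fixed, Z_4 across the units is 7, -20, -20, -20, mean -13.25.

-13.25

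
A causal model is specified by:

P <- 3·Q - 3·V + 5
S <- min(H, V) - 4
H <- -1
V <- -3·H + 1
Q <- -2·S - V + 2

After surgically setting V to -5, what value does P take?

do(V=-5) replaces the equation V <- -3·H + 1 with the constant V = -5.
S = min(H, V) - 4  [with H=-1, V=-5]  = -9
Q = -2·S - V + 2  [with S=-9, V=-5]  = 25
P = 3·Q - 3·V + 5  [with Q=25, V=-5]  = 95

95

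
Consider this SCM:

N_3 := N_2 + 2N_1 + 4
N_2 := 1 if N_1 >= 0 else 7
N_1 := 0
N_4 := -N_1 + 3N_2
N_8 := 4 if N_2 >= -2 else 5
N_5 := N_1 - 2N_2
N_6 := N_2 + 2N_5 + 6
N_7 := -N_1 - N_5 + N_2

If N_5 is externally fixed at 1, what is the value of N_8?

4

do(N_5=1) replaces the equation N_5 := N_1 - 2N_2 with the constant N_5 = 1.
N_8 is not downstream of the intervention, so its value is determined by the original equations.
N_2 = 1 if N_1 >= 0 else 7  [with N_1=0]  = 1
N_8 = 4 if N_2 >= -2 else 5  [with N_2=1]  = 4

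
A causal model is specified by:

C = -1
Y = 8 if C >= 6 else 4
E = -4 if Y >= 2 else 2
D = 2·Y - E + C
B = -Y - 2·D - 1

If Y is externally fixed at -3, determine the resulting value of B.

20

do(Y=-3) replaces the equation Y = 8 if C >= 6 else 4 with the constant Y = -3.
E = -4 if Y >= 2 else 2  [with Y=-3]  = 2
D = 2·Y - E + C  [with Y=-3, E=2, C=-1]  = -9
B = -Y - 2·D - 1  [with Y=-3, D=-9]  = 20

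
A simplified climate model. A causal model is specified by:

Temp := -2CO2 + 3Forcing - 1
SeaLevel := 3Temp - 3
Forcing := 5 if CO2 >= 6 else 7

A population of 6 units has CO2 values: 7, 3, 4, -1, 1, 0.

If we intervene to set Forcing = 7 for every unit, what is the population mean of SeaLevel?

The intervention sets Forcing=7 in all 6 units regardless of CO2. Recomputing SeaLevel per unit gives 15, 39, 33, 63, 51, 57; average 43.

43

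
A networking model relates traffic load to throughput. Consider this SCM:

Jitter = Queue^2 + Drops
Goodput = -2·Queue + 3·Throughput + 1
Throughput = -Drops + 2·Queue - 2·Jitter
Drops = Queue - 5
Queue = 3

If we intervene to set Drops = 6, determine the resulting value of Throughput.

Under do(Drops=6), the mechanism Drops = Queue - 5 is discarded; Drops is fixed at 6.
Jitter = Queue^2 + Drops  [with Queue=3, Drops=6]  = 15
Throughput = -Drops + 2·Queue - 2·Jitter  [with Drops=6, Queue=3, Jitter=15]  = -30

-30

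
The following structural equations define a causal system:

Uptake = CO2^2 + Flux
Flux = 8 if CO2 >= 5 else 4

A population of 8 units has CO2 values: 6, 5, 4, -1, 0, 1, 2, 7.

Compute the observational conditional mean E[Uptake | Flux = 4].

E[Uptake|Flux=4] averages over only the 5 units with Flux=4 (CO2 = 4, -1, 0, 1, 2): Uptake = 20, 5, 4, 5, 8, mean 8.4.

8.4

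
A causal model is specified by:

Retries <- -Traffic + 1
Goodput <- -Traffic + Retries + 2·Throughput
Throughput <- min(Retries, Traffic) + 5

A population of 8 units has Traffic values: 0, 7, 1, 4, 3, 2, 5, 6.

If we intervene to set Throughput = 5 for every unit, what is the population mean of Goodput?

4

do(Throughput=5) breaks Throughput's dependence on Traffic. With Throughput=5 fixed, Goodput across the units is 11, -3, 9, 3, 5, 7, 1, -1, mean 4.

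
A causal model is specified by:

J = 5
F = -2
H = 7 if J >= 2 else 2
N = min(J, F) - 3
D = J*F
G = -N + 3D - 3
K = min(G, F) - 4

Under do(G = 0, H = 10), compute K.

-6

Under do(G = 0, H = 10), each intervened variable's structural equation is replaced by its fixed value.
K = min(G, F) - 4  [with G=0, F=-2]  = -6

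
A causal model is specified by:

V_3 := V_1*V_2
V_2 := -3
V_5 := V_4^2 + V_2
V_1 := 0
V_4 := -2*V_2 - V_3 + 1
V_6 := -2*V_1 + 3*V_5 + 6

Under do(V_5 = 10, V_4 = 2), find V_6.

36

Setting V_5 = 10, V_4 = 2 by intervention discards those variables' equations.
V_6 = -2*V_1 + 3*V_5 + 6  [with V_1=0, V_5=10]  = 36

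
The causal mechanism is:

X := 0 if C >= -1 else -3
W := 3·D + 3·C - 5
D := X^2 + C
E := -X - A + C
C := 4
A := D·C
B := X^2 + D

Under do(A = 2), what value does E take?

The intervention breaks the incoming arrows to A: A := D·C no longer applies, and A = 2.
X = 0 if C >= -1 else -3  [with C=4]  = 0
E = -X - A + C  [with X=0, A=2, C=4]  = 2

2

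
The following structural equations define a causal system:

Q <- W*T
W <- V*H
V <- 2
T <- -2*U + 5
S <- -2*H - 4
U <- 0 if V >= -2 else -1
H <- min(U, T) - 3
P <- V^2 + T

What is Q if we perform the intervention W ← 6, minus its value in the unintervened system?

Intervening sets W = 6 and removes its equation (W <- V*H).
U = 0 if V >= -2 else -1  [with V=2]  = 0
T = -2*U + 5  [with U=0]  = 5
Q = W*T  [with W=6, T=5]  = 30
Without intervention: U = 0 if V >= -2 else -1  [with V=2]  = 0; T = -2*U + 5  [with U=0]  = 5; H = min(U, T) - 3  [with U=0, T=5]  = -3; W = V*H  [with V=2, H=-3]  = -6; Q = W*T  [with W=-6, T=5]  = -30.
Change = 30 − (-30) = 60.

60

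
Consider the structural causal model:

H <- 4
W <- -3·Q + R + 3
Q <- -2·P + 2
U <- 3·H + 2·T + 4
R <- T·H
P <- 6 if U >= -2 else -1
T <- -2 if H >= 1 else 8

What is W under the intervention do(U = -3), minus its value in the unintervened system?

The intervention breaks the incoming arrows to U: U <- 3·H + 2·T + 4 no longer applies, and U = -3.
T = -2 if H >= 1 else 8  [with H=4]  = -2
P = 6 if U >= -2 else -1  [with U=-3]  = -1
R = T·H  [with T=-2, H=4]  = -8
Q = -2·P + 2  [with P=-1]  = 4
W = -3·Q + R + 3  [with Q=4, R=-8]  = -17
Without intervention: T = -2 if H >= 1 else 8  [with H=4]  = -2; U = 3·H + 2·T + 4  [with H=4, T=-2]  = 12; P = 6 if U >= -2 else -1  [with U=12]  = 6; R = T·H  [with T=-2, H=4]  = -8; Q = -2·P + 2  [with P=6]  = -10; W = -3·Q + R + 3  [with Q=-10, R=-8]  = 25.
Change = -17 − 25 = -42.

-42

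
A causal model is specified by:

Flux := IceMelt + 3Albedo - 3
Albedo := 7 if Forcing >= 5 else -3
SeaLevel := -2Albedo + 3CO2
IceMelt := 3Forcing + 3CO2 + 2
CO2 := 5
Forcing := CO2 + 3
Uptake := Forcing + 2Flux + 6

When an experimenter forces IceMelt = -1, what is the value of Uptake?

The intervention breaks the incoming arrows to IceMelt: IceMelt := 3Forcing + 3CO2 + 2 no longer applies, and IceMelt = -1.
Forcing = CO2 + 3  [with CO2=5]  = 8
Albedo = 7 if Forcing >= 5 else -3  [with Forcing=8]  = 7
Flux = IceMelt + 3Albedo - 3  [with IceMelt=-1, Albedo=7]  = 17
Uptake = Forcing + 2Flux + 6  [with Forcing=8, Flux=17]  = 48

48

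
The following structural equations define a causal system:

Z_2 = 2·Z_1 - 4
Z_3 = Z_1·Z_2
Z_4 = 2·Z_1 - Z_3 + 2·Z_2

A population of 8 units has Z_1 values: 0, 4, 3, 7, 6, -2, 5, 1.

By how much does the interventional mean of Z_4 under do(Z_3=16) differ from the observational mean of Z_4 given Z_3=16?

12

Every unit gets Z_3=16 under the intervention. Z_4 values become -24, 0, -6, 18, 12, -36, 6, -18; E[Z_4|do(Z_3=16)] = -6.
Conditioning on Z_3=16 selects the 2 unit(s) with Z_1 ∈ {4, -2}. Their Z_4 values: 0, -36. Mean = -18.
Difference = -6 − (-18) = 12.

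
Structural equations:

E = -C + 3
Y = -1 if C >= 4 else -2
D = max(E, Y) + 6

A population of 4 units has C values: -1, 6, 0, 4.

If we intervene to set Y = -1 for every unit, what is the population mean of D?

7.25

Under do(Y=-1), Y's equation is replaced by Y=-1 for every unit. Per-unit D: 10, 5, 9, 5. Mean = 7.25.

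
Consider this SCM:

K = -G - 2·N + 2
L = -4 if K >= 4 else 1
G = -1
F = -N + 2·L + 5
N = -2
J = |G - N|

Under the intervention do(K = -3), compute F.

9

Under do(K=-3), the mechanism K = -G - 2·N + 2 is discarded; K is fixed at -3.
L = -4 if K >= 4 else 1  [with K=-3]  = 1
F = -N + 2·L + 5  [with N=-2, L=1]  = 9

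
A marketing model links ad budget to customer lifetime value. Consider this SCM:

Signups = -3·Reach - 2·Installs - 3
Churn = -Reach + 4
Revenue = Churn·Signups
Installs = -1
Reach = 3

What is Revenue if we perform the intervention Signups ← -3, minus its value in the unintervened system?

7

do(Signups=-3) replaces the equation Signups = -3·Reach - 2·Installs - 3 with the constant Signups = -3.
Churn = -Reach + 4  [with Reach=3]  = 1
Revenue = Churn·Signups  [with Churn=1, Signups=-3]  = -3
Without intervention: Signups = -3·Reach - 2·Installs - 3  [with Reach=3, Installs=-1]  = -10; Churn = -Reach + 4  [with Reach=3]  = 1; Revenue = Churn·Signups  [with Churn=1, Signups=-10]  = -10.
Change = -3 − (-10) = 7.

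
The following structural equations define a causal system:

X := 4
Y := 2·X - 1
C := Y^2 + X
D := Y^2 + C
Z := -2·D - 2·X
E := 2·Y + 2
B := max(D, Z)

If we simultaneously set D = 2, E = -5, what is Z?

Setting D = 2, E = -5 by intervention discards those variables' equations.
Z = -2·D - 2·X  [with D=2, X=4]  = -12

-12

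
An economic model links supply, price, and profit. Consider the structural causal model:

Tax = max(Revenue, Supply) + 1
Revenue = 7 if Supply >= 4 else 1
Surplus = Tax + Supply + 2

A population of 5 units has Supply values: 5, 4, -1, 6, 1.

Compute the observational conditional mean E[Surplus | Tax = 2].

4

Conditioning on Tax=2 selects the 2 unit(s) with Supply ∈ {-1, 1}. Their Surplus values: 3, 5. Mean = 4.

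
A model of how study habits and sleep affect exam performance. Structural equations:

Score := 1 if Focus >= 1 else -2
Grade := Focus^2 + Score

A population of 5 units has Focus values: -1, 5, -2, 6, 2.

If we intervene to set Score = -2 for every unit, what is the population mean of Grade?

12

Every unit gets Score=-2 under the intervention. Grade values become -1, 23, 2, 34, 2; E[Grade|do(Score=-2)] = 12.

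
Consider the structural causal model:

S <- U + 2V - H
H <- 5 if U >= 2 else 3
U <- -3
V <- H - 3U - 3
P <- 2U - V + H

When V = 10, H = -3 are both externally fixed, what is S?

The joint intervention fixes V = 10, H = -3, removing each variable's own equation.
S = U + 2V - H  [with U=-3, V=10, H=-3]  = 20

20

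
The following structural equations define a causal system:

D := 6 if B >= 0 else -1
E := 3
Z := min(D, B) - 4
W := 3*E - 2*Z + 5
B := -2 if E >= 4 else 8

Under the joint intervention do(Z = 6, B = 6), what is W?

2

The joint intervention fixes Z = 6, B = 6, removing each variable's own equation.
W = 3*E - 2*Z + 5  [with E=3, Z=6]  = 2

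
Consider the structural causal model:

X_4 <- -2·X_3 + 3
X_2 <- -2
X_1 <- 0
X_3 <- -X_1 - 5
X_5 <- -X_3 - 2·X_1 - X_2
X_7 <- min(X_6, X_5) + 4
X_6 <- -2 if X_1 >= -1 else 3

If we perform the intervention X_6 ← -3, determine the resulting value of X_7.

1

Intervening sets X_6 = -3 and removes its equation (X_6 <- -2 if X_1 >= -1 else 3).
X_3 = -X_1 - 5  [with X_1=0]  = -5
X_5 = -X_3 - 2·X_1 - X_2  [with X_3=-5, X_1=0, X_2=-2]  = 7
X_7 = min(X_6, X_5) + 4  [with X_6=-3, X_5=7]  = 1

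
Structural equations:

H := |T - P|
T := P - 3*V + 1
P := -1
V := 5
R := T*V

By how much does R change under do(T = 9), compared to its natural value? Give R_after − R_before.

120

The intervention breaks the incoming arrows to T: T := P - 3*V + 1 no longer applies, and T = 9.
R = T*V  [with T=9, V=5]  = 45
Without intervention: T = P - 3*V + 1  [with P=-1, V=5]  = -15; R = T*V  [with T=-15, V=5]  = -75.
Change = 45 − (-75) = 120.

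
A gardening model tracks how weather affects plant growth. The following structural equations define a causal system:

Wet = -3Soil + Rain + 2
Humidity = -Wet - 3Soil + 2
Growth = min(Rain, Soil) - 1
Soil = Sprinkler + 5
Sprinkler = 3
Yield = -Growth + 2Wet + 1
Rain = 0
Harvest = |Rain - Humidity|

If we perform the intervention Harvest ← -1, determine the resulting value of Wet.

The intervention breaks the incoming arrows to Harvest: Harvest = |Rain - Humidity| no longer applies, and Harvest = -1.
Since Wet is not a descendant of the intervened variable, it is unaffected.
Soil = Sprinkler + 5  [with Sprinkler=3]  = 8
Wet = -3Soil + Rain + 2  [with Soil=8, Rain=0]  = -22

-22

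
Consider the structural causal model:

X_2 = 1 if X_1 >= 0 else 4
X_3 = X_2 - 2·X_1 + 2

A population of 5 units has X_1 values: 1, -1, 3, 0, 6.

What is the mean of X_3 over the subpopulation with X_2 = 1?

-2

Conditioning on X_2=1 selects the 4 unit(s) with X_1 ∈ {1, 3, 0, 6}. Their X_3 values: 1, -3, 3, -9. Mean = -2.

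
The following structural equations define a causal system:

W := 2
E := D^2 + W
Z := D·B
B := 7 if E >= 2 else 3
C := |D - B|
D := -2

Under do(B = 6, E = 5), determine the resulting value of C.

The joint intervention fixes B = 6, E = 5, removing each variable's own equation.
C = |D - B|  [with D=-2, B=6]  = 8

8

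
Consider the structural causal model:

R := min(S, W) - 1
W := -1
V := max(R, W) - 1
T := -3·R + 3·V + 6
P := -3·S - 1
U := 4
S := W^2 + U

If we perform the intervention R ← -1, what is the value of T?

The intervention breaks the incoming arrows to R: R := min(S, W) - 1 no longer applies, and R = -1.
V = max(R, W) - 1  [with R=-1, W=-1]  = -2
T = -3·R + 3·V + 6  [with R=-1, V=-2]  = 3

3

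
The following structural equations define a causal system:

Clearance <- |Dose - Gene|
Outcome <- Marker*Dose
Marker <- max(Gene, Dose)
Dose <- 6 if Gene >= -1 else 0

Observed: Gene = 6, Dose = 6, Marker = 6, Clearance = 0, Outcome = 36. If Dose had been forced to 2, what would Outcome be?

12

do(Dose=2) replaces the equation Dose <- 6 if Gene >= -1 else 0 with the constant Dose = 2.
Marker = max(Gene, Dose)  [with Gene=6, Dose=2]  = 6
Outcome = Marker*Dose  [with Marker=6, Dose=2]  = 12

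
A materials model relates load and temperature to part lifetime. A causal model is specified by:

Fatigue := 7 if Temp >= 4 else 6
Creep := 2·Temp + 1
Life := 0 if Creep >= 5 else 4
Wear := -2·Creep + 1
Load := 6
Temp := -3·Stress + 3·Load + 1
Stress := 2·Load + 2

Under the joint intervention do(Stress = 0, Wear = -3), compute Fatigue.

Setting Stress = 0, Wear = -3 by intervention discards those variables' equations.
Temp = -3·Stress + 3·Load + 1  [with Stress=0, Load=6]  = 19
Fatigue = 7 if Temp >= 4 else 6  [with Temp=19]  = 7

7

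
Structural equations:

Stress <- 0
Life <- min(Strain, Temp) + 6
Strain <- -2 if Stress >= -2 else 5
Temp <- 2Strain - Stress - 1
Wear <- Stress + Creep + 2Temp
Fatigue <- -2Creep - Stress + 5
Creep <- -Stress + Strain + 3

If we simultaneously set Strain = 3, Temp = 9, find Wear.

Under do(Strain = 3, Temp = 9), each intervened variable's structural equation is replaced by its fixed value.
Creep = -Stress + Strain + 3  [with Stress=0, Strain=3]  = 6
Wear = Stress + Creep + 2Temp  [with Stress=0, Creep=6, Temp=9]  = 24

24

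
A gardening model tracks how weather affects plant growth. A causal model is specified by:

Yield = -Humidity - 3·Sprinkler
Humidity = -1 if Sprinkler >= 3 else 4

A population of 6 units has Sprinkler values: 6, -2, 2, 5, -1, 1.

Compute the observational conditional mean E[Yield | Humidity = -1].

Conditioning on Humidity=-1 selects the 2 unit(s) with Sprinkler ∈ {6, 5}. Their Yield values: -17, -14. Mean = -15.5.

-15.5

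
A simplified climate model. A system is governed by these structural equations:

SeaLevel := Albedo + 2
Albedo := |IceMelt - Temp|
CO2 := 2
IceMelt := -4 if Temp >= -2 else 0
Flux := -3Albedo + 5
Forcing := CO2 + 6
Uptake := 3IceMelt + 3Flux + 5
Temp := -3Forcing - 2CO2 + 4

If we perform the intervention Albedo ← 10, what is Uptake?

-70

do(Albedo=10) replaces the equation Albedo := |IceMelt - Temp| with the constant Albedo = 10.
Forcing = CO2 + 6  [with CO2=2]  = 8
Temp = -3Forcing - 2CO2 + 4  [with Forcing=8, CO2=2]  = -24
IceMelt = -4 if Temp >= -2 else 0  [with Temp=-24]  = 0
Flux = -3Albedo + 5  [with Albedo=10]  = -25
Uptake = 3IceMelt + 3Flux + 5  [with IceMelt=0, Flux=-25]  = -70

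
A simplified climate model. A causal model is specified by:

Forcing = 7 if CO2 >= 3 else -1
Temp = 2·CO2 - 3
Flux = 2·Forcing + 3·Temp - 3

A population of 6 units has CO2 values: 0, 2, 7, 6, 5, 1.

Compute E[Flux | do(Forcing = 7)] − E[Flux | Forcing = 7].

-15

Under do(Forcing=7), Forcing's equation is replaced by Forcing=7 for every unit. Per-unit Flux: 2, 14, 44, 38, 32, 8. Mean = 23.
E[Flux|Forcing=7] averages over only the 3 units with Forcing=7 (CO2 = 7, 6, 5): Flux = 44, 38, 32, mean 38.
Difference = 23 − 38 = -15.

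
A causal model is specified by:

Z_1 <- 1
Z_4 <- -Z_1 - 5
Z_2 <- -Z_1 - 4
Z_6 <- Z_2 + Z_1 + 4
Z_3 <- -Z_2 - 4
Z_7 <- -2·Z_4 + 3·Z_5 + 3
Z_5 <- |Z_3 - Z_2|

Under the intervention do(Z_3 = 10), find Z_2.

-5

Under do(Z_3=10), the mechanism Z_3 <- -Z_2 - 4 is discarded; Z_3 is fixed at 10.
Since Z_2 is not a descendant of the intervened variable, it is unaffected.
Z_2 = -Z_1 - 4  [with Z_1=1]  = -5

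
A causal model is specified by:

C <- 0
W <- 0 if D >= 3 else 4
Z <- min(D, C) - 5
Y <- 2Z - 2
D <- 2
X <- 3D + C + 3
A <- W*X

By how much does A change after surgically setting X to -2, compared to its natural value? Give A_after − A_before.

Under do(X=-2), the mechanism X <- 3D + C + 3 is discarded; X is fixed at -2.
W = 0 if D >= 3 else 4  [with D=2]  = 4
A = W*X  [with W=4, X=-2]  = -8
Without intervention: W = 0 if D >= 3 else 4  [with D=2]  = 4; X = 3D + C + 3  [with D=2, C=0]  = 9; A = W*X  [with W=4, X=9]  = 36.
Change = -8 − 36 = -44.

-44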